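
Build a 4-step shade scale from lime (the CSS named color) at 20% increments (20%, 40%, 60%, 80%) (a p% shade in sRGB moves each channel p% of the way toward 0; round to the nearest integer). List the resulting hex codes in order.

CSS lime is rgb(0, 255, 0).
20%: (0→0, 255 − 51 = 204→204, 0→0) → #00CC00
40%: (0→0, 255 − 102 = 153→153, 0→0) → #009900
60%: (0→0, 255 − 153 = 102→102, 0→0) → #006600
80%: (0→0, 255 − 204 = 51→51, 0→0) → #003300

#00CC00, #009900, #006600, #003300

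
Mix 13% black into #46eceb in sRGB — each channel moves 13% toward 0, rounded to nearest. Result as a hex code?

#3dcdcc

#46eceb is rgb(70, 236, 235).
Lerp each channel 13% toward 0:
  R: 70 + 0.13×(0−70) = 70 − 9.1 = 60.9 → 61
  G: 236 + 0.13×(0−236) = 236 − 30.68 = 205.32 → 205
  B: 235 + 0.13×(0−235) = 235 − 30.55 = 204.45 → 204
rgb(61, 205, 204) = #3dcdcc.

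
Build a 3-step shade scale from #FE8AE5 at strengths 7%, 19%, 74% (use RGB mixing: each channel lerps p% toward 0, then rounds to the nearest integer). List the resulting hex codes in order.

#FE8AE5 is rgb(254, 138, 229).
7%: (254 − 17.78 = 236.22→236, 138 − 9.66 = 128.34→128, 229 − 16.03 = 212.97→213) → #EC80D5
19%: (254 − 48.26 = 205.74→206, 138 − 26.22 = 111.78→112, 229 − 43.51 = 185.49→185) → #CE70B9
74%: (254 − 187.96 = 66.04→66, 138 − 102.12 = 35.88→36, 229 − 169.46 = 59.54→60) → #42243C

#EC80D5, #CE70B9, #42243C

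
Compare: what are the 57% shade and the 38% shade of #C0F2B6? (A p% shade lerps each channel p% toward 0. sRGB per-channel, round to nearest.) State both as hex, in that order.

#53684E, #779671

#C0F2B6 is rgb(192, 242, 182).
57% shade:
  R: 192 + 0.57×(0−192) = 192 − 109.44 = 82.56 → 83
  G: 242 − 137.94 = 104.06 → 104
  B: 182 − 103.74 = 78.26 → 78
  → #53684E
38% shade:
  R: 192 − 72.96 = 119.04 → 119
  G: 242 + 0.38×(0−242) = 242 − 91.96 = 150.04 → 150
  B: 182 + 0.38×(0−182) = 182 − 69.16 = 112.84 → 113
  → #779671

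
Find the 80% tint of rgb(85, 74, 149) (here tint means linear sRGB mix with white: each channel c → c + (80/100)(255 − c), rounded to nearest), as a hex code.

#DDDBEA

Lerp each channel 80% toward 255:
  R: 85 + 0.8×(255−85) = 85 + 136 = 221 → 221
  G: 74 + 0.8×(255−74) = 74 + 144.8 = 218.8 → 219
  B: 149 + 0.8×(255−149) = 149 + 84.8 = 233.8 → 234
rgb(221, 219, 234) = #DDDBEA.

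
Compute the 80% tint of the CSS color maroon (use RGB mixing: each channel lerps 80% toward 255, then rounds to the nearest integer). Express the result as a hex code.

CSS maroon is rgb(128, 0, 0).
Lerp each channel 80% toward 255:
  R: 128 + 0.8×(255−128) = 128 + 101.6 = 229.6 → 230
  G: 0 + 0.8×(255−0) = 0 + 204 = 204 → 204
  B: 0 + 204 = 204 → 204
rgb(230, 204, 204) = #E6CCCC.

#E6CCCC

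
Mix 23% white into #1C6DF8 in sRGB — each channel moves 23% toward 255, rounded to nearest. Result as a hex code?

#508FFA

#1C6DF8 is rgb(28, 109, 248).
A 23% tint moves each channel 23% toward 255:
  R: 28 + 0.23×(255−28) = 28 + 52.21 = 80.21 → 80
  G: 109 + 0.23×(255−109) = 109 + 33.58 = 142.58 → 143
  B: 248 + 0.23×(255−248) = 248 + 1.61 = 249.61 → 250
rgb(80, 143, 250) = #508FFA.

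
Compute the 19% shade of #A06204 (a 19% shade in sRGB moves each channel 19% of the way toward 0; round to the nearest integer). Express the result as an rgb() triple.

rgb(130, 79, 3)

#A06204 is rgb(160, 98, 4).
Lerp each channel 19% toward 0:
  R: 160 − 30.4 = 129.6 → 130
  G: 98 − 18.62 = 79.38 → 79
  B: 4 + 0.19×(0−4) = 4 − 0.76 = 3.24 → 3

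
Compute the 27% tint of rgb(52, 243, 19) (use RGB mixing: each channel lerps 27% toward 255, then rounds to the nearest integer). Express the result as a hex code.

#6BF653

Per channel, c → c + 0.27(255 − c):
  R: 52 + 54.81 = 106.81 → 107
  G: 243 + 0.27×(255−243) = 243 + 3.24 = 246.24 → 246
  B: 19 + 63.72 = 82.72 → 83
rgb(107, 246, 83) = #6BF653.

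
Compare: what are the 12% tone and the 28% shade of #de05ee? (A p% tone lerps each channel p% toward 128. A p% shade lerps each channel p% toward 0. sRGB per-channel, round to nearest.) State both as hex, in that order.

#d314e1, #a004ab

#de05ee is rgb(222, 5, 238).
12% tone:
  R: 222 + 0.12×(128−222) = 222 − 11.28 = 210.72 → 211
  G: 5 + 0.12×(128−5) = 5 + 14.76 = 19.76 → 20
  B: 238 + 0.12×(128−238) = 238 − 13.2 = 224.8 → 225
  → #d314e1
28% shade:
  R: 222 − 62.16 = 159.84 → 160
  G: 5 + 0.28×(0−5) = 5 − 1.4 = 3.6 → 4
  B: 238 − 66.64 = 171.36 → 171
  → #a004ab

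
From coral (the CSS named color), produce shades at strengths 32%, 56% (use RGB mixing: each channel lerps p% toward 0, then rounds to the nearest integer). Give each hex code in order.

CSS coral is rgb(255, 127, 80).
32%: (255 − 81.6 = 173.4→173, 127 − 40.64 = 86.36→86, 80 − 25.6 = 54.4→54) → #AD5636
56%: (255 − 142.8 = 112.2→112, 127 − 71.12 = 55.88→56, 80 − 44.8 = 35.2→35) → #703823

#AD5636, #703823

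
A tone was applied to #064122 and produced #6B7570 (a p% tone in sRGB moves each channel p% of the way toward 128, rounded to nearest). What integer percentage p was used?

83%

#064122 is rgb(6, 65, 34); #6B7570 is rgb(107, 117, 112).
On the R channel (widest range): 107 ≈ 6 + (p/100)(128 − 6), so p ≈ 100×(107 − 6)/(128 − 6) = 10100/122 = 82.79.
p = 83 reproduces all three channels after rounding.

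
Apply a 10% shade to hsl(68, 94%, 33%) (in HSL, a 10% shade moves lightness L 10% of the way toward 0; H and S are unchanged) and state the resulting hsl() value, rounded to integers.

L moves 10% from 33 toward 0: 33 − 3.3 = 29.7 → 30.
H and S are unchanged.

hsl(68, 94%, 30%)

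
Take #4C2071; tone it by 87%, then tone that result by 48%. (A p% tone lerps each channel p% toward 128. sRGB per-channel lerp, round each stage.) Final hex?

#7C7A7F

#4C2071 is rgb(76, 32, 113).
An 87% tone moves each channel 87% toward 128:
  R: 76 + 0.87×(128−76) = 76 + 45.24 = 121.24 → 121
  G: 32 + 0.87×(128−32) = 32 + 83.52 = 115.52 → 116
  B: 113 + 13.05 = 126.05 → 126
After the tone: rgb(121, 116, 126) = #79747E.
Lerp each channel 48% toward 128:
  R: 121 + 0.48×(128−121) = 121 + 3.36 = 124.36 → 124
  G: 116 + 0.48×(128−116) = 116 + 5.76 = 121.76 → 122
  B: 126 + 0.96 = 126.96 → 127
rgb(124, 122, 127) = #7C7A7F.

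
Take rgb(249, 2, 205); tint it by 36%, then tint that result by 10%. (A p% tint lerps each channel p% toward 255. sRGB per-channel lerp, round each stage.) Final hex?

Per channel, c → c + 0.36(255 − c):
  R: 249 + 0.36×(255−249) = 249 + 2.16 = 251.16 → 251
  G: 2 + 91.08 = 93.08 → 93
  B: 205 + 18 = 223 → 223
After the tint: rgb(251, 93, 223) = #FB5DDF.
A 10% tint moves each channel 10% toward 255:
  R: 251 + 0.1×(255−251) = 251 + 0.4 = 251.4 → 251
  G: 93 + 16.2 = 109.2 → 109
  B: 223 + 3.2 = 226.2 → 226
rgb(251, 109, 226) = #FB6DE2.

#FB6DE2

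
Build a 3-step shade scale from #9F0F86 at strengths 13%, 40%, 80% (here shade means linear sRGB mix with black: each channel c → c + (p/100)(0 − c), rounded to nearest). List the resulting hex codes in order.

#9F0F86 is rgb(159, 15, 134).
13%: (159 − 20.67 = 138.33→138, 15 − 1.95 = 13.05→13, 134 − 17.42 = 116.58→117) → #8A0D75
40%: (159 − 63.6 = 95.4→95, 15 − 6 = 9→9, 134 − 53.6 = 80.4→80) → #5F0950
80%: (159 − 127.2 = 31.8→32, 15 − 12 = 3→3, 134 − 107.2 = 26.8→27) → #20031B

#8A0D75, #5F0950, #20031B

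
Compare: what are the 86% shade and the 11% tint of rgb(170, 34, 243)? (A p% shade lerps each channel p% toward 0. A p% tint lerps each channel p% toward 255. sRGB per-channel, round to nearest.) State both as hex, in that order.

86% shade:
  R: 170 + 0.86×(0−170) = 170 − 146.2 = 23.8 → 24
  G: 34 + 0.86×(0−34) = 34 − 29.24 = 4.76 → 5
  B: 243 + 0.86×(0−243) = 243 − 208.98 = 34.02 → 34
  → #180522
11% tint:
  R: 170 + 0.11×(255−170) = 170 + 9.35 = 179.35 → 179
  G: 34 + 24.31 = 58.31 → 58
  B: 243 + 0.11×(255−243) = 243 + 1.32 = 244.32 → 244
  → #b33af4

#180522, #b33af4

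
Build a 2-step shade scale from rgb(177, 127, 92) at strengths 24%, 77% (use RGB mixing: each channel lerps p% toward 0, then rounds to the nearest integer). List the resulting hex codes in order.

#876146, #291d15

24%: (177 − 42.48 = 134.52→135, 127 − 30.48 = 96.52→97, 92 − 22.08 = 69.92→70) → #876146
77%: (177 − 136.29 = 40.71→41, 127 − 97.79 = 29.21→29, 92 − 70.84 = 21.16→21) → #291d15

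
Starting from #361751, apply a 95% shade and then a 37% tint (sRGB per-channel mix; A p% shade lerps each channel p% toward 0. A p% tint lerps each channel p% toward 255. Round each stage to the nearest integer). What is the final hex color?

#605f61

#361751 is rgb(54, 23, 81).
Per channel, c → c + 0.95(0 − c):
  R: 54 + 0.95×(0−54) = 54 − 51.3 = 2.7 → 3
  G: 23 + 0.95×(0−23) = 23 − 21.85 = 1.15 → 1
  B: 81 + 0.95×(0−81) = 81 − 76.95 = 4.05 → 4
After the shade: rgb(3, 1, 4) = #030104.
A 37% tint moves each channel 37% toward 255:
  R: 3 + 0.37×(255−3) = 3 + 93.24 = 96.24 → 96
  G: 1 + 0.37×(255−1) = 1 + 93.98 = 94.98 → 95
  B: 4 + 0.37×(255−4) = 4 + 92.87 = 96.87 → 97
rgb(96, 95, 97) = #605f61.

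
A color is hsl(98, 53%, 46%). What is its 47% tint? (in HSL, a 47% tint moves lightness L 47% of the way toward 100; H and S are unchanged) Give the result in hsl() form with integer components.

L moves 47% from 46 toward 100: 46 + 25.38 = 71.38 → 71.
H and S are unchanged.

hsl(98, 53%, 71%)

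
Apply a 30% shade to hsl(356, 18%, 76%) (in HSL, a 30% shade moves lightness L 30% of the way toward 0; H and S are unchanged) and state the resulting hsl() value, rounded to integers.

L moves 30% from 76 toward 0: 76 − 22.8 = 53.2 → 53.
H and S are unchanged.

hsl(356, 18%, 53%)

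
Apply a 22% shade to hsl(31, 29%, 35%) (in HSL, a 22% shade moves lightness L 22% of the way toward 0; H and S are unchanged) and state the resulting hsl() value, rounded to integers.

L moves 22% from 35 toward 0: 35 − 7.7 = 27.3 → 27.
H and S are unchanged.

hsl(31, 29%, 27%)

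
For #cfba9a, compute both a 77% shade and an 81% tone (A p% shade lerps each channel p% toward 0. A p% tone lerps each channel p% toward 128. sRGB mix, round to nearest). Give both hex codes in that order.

#cfba9a is rgb(207, 186, 154).
77% shade:
  R: 207 − 159.39 = 47.61 → 48
  G: 186 − 143.22 = 42.78 → 43
  B: 154 − 118.58 = 35.42 → 35
  → #302b23
81% tone:
  R: 207 − 63.99 = 143.01 → 143
  G: 186 − 46.98 = 139.02 → 139
  B: 154 + 0.81×(128−154) = 154 − 21.06 = 132.94 → 133
  → #8f8b85

#302b23, #8f8b85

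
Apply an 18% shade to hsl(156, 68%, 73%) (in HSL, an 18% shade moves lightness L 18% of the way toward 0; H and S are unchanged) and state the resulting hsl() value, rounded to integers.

L moves 18% from 73 toward 0: 73 − 13.14 = 59.86 → 60.
H and S are unchanged.

hsl(156, 68%, 60%)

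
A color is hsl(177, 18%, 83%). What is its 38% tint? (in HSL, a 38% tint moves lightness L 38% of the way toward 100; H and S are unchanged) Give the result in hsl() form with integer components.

hsl(177, 18%, 89%)

L moves 38% from 83 toward 100: 83 + 6.46 = 89.46 → 89.
H and S are unchanged.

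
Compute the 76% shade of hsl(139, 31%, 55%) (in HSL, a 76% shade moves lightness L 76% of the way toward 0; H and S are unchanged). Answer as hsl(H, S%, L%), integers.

L moves 76% from 55 toward 0: 55 − 41.8 = 13.2 → 13.
H and S are unchanged.

hsl(139, 31%, 13%)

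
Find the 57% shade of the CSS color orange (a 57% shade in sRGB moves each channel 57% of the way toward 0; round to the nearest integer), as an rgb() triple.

CSS orange is rgb(255, 165, 0).
Per channel, c → c + 0.57(0 − c):
  R: 255 + 0.57×(0−255) = 255 − 145.35 = 109.65 → 110
  G: 165 − 94.05 = 70.95 → 71
  B: 0 + 0.57×(0−0) = 0 + 0 = 0 → 0

rgb(110, 71, 0)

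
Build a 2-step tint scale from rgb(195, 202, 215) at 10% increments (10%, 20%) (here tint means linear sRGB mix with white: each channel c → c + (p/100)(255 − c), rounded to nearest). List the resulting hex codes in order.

#c9cfdb, #cfd5df

10%: (195 + 6 = 201→201, 202 + 5.3 = 207.3→207, 215 + 4 = 219→219) → #c9cfdb
20%: (195 + 12 = 207→207, 202 + 10.6 = 212.6→213, 215 + 8 = 223→223) → #cfd5df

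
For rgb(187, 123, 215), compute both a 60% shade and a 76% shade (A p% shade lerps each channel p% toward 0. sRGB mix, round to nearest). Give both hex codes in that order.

60% shade:
  R: 187 + 0.6×(0−187) = 187 − 112.2 = 74.8 → 75
  G: 123 + 0.6×(0−123) = 123 − 73.8 = 49.2 → 49
  B: 215 + 0.6×(0−215) = 215 − 129 = 86 → 86
  → #4b3156
76% shade:
  R: 187 − 142.12 = 44.88 → 45
  G: 123 − 93.48 = 29.52 → 30
  B: 215 + 0.76×(0−215) = 215 − 163.4 = 51.6 → 52
  → #2d1e34

#4b3156, #2d1e34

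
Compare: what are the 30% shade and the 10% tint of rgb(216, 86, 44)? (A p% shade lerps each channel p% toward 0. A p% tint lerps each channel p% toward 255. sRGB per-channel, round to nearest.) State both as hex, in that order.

30% shade:
  R: 216 + 0.3×(0−216) = 216 − 64.8 = 151.2 → 151
  G: 86 − 25.8 = 60.2 → 60
  B: 44 − 13.2 = 30.8 → 31
  → #973C1F
10% tint:
  R: 216 + 0.1×(255−216) = 216 + 3.9 = 219.9 → 220
  G: 86 + 0.1×(255−86) = 86 + 16.9 = 102.9 → 103
  B: 44 + 0.1×(255−44) = 44 + 21.1 = 65.1 → 65
  → #DC6741

#973C1F, #DC6741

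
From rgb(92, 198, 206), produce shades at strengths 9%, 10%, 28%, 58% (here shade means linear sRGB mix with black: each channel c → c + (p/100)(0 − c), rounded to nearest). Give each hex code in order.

9%: (92 − 8.28 = 83.72→84, 198 − 17.82 = 180.18→180, 206 − 18.54 = 187.46→187) → #54b4bb
10%: (92 − 9.2 = 82.8→83, 198 − 19.8 = 178.2→178, 206 − 20.6 = 185.4→185) → #53b2b9
28%: (92 − 25.76 = 66.24→66, 198 − 55.44 = 142.56→143, 206 − 57.68 = 148.32→148) → #428f94
58%: (92 − 53.36 = 38.64→39, 198 − 114.84 = 83.16→83, 206 − 119.48 = 86.52→87) → #275357

#54b4bb, #53b2b9, #428f94, #275357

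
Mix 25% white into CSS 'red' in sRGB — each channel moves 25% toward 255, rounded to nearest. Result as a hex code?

CSS red is rgb(255, 0, 0).
Lerp each channel 25% toward 255:
  R: 255 + 0 = 255 → 255
  G: 0 + 63.75 = 63.75 → 64
  B: 0 + 0.25×(255−0) = 0 + 63.75 = 63.75 → 64
rgb(255, 64, 64) = #FF4040.

#FF4040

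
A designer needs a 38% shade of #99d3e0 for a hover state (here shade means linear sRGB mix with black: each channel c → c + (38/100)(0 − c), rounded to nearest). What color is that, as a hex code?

#5f838b

#99d3e0 is rgb(153, 211, 224).
Lerp each channel 38% toward 0:
  R: 153 − 58.14 = 94.86 → 95
  G: 211 − 80.18 = 130.82 → 131
  B: 224 + 0.38×(0−224) = 224 − 85.12 = 138.88 → 139
rgb(95, 131, 139) = #5f838b.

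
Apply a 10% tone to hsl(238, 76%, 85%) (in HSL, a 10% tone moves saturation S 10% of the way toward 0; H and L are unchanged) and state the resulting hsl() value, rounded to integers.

S moves 10% from 76 toward 0: 76 − 7.6 = 68.4 → 68.
H and L are unchanged.

hsl(238, 68%, 85%)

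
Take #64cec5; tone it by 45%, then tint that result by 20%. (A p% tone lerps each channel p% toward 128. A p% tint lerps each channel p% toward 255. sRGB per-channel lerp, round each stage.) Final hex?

#64cec5 is rgb(100, 206, 197).
Per channel, c → c + 0.45(128 − c):
  R: 100 + 0.45×(128−100) = 100 + 12.6 = 112.6 → 113
  G: 206 + 0.45×(128−206) = 206 − 35.1 = 170.9 → 171
  B: 197 + 0.45×(128−197) = 197 − 31.05 = 165.95 → 166
After the tone: rgb(113, 171, 166) = #71aba6.
Lerp each channel 20% toward 255:
  R: 113 + 28.4 = 141.4 → 141
  G: 171 + 0.2×(255−171) = 171 + 16.8 = 187.8 → 188
  B: 166 + 17.8 = 183.8 → 184
rgb(141, 188, 184) = #8dbcb8.

#8dbcb8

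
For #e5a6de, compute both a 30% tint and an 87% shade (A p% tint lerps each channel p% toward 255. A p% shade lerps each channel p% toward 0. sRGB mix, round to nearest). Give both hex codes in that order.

#edc1e8, #1e161d

#e5a6de is rgb(229, 166, 222).
30% tint:
  R: 229 + 0.3×(255−229) = 229 + 7.8 = 236.8 → 237
  G: 166 + 26.7 = 192.7 → 193
  B: 222 + 0.3×(255−222) = 222 + 9.9 = 231.9 → 232
  → #edc1e8
87% shade:
  R: 229 + 0.87×(0−229) = 229 − 199.23 = 29.77 → 30
  G: 166 + 0.87×(0−166) = 166 − 144.42 = 21.58 → 22
  B: 222 − 193.14 = 28.86 → 29
  → #1e161d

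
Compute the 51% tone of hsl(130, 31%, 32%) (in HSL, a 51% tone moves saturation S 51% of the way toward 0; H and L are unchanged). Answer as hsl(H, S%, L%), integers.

hsl(130, 15%, 32%)

S moves 51% from 31 toward 0: 31 − 15.81 = 15.19 → 15.
H and L are unchanged.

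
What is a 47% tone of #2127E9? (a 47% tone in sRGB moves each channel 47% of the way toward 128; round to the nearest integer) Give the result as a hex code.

#2127E9 is rgb(33, 39, 233).
A 47% tone moves each channel 47% toward 128:
  R: 33 + 0.47×(128−33) = 33 + 44.65 = 77.65 → 78
  G: 39 + 0.47×(128−39) = 39 + 41.83 = 80.83 → 81
  B: 233 − 49.35 = 183.65 → 184
rgb(78, 81, 184) = #4E51B8.

#4E51B8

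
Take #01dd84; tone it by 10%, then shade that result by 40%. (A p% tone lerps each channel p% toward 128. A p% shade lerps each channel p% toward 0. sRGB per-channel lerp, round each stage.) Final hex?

#01dd84 is rgb(1, 221, 132).
A 10% tone moves each channel 10% toward 128:
  R: 1 + 12.7 = 13.7 → 14
  G: 221 − 9.3 = 211.7 → 212
  B: 132 + 0.1×(128−132) = 132 − 0.4 = 131.6 → 132
After the tone: rgb(14, 212, 132) = #0ed484.
Lerp each channel 40% toward 0:
  R: 14 + 0.4×(0−14) = 14 − 5.6 = 8.4 → 8
  G: 212 + 0.4×(0−212) = 212 − 84.8 = 127.2 → 127
  B: 132 + 0.4×(0−132) = 132 − 52.8 = 79.2 → 79
rgb(8, 127, 79) = #087f4f.

#087f4f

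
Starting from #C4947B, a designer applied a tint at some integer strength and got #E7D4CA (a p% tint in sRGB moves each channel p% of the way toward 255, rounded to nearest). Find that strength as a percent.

#C4947B is rgb(196, 148, 123); #E7D4CA is rgb(231, 212, 202).
On the B channel (widest range): 202 ≈ 123 + (p/100)(255 − 123), so p ≈ 100×(202 − 123)/(255 − 123) = 7900/132 = 59.85.
p = 60 reproduces all three channels after rounding.

60%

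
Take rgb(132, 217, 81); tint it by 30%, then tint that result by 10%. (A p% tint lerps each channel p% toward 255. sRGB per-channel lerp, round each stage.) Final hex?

Per channel, c → c + 0.3(255 − c):
  R: 132 + 0.3×(255−132) = 132 + 36.9 = 168.9 → 169
  G: 217 + 0.3×(255−217) = 217 + 11.4 = 228.4 → 228
  B: 81 + 52.2 = 133.2 → 133
After the tint: rgb(169, 228, 133) = #a9e485.
Per channel, c → c + 0.1(255 − c):
  R: 169 + 0.1×(255−169) = 169 + 8.6 = 177.6 → 178
  G: 228 + 0.1×(255−228) = 228 + 2.7 = 230.7 → 231
  B: 133 + 0.1×(255−133) = 133 + 12.2 = 145.2 → 145
rgb(178, 231, 145) = #b2e791.

#b2e791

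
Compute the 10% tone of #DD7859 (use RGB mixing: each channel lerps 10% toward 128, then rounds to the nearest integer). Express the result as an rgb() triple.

#DD7859 is rgb(221, 120, 89).
A 10% tone moves each channel 10% toward 128:
  R: 221 + 0.1×(128−221) = 221 − 9.3 = 211.7 → 212
  G: 120 + 0.1×(128−120) = 120 + 0.8 = 120.8 → 121
  B: 89 + 3.9 = 92.9 → 93

rgb(212, 121, 93)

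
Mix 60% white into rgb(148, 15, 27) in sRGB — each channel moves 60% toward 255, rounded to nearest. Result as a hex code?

Lerp each channel 60% toward 255:
  R: 148 + 64.2 = 212.2 → 212
  G: 15 + 0.6×(255−15) = 15 + 144 = 159 → 159
  B: 27 + 136.8 = 163.8 → 164
rgb(212, 159, 164) = #D49FA4.

#D49FA4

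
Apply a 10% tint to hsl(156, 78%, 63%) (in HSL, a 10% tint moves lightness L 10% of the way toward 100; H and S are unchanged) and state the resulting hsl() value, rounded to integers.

L moves 10% from 63 toward 100: 63 + 3.7 = 66.7 → 67.
H and S are unchanged.

hsl(156, 78%, 67%)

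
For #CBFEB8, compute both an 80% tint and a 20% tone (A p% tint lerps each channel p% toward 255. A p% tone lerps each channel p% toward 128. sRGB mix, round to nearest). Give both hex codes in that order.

#F5FFF1, #BCE5AD

#CBFEB8 is rgb(203, 254, 184).
80% tint:
  R: 203 + 41.6 = 244.6 → 245
  G: 254 + 0.8 = 254.8 → 255
  B: 184 + 0.8×(255−184) = 184 + 56.8 = 240.8 → 241
  → #F5FFF1
20% tone:
  R: 203 − 15 = 188 → 188
  G: 254 − 25.2 = 228.8 → 229
  B: 184 + 0.2×(128−184) = 184 − 11.2 = 172.8 → 173
  → #BCE5AD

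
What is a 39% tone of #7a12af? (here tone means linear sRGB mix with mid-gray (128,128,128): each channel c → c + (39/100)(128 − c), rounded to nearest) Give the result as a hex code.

#7c3d9d

#7a12af is rgb(122, 18, 175).
Lerp each channel 39% toward 128:
  R: 122 + 2.34 = 124.34 → 124
  G: 18 + 0.39×(128−18) = 18 + 42.9 = 60.9 → 61
  B: 175 + 0.39×(128−175) = 175 − 18.33 = 156.67 → 157
rgb(124, 61, 157) = #7c3d9d.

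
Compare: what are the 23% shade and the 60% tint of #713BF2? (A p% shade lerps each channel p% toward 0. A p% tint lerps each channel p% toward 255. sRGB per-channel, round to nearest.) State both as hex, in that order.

#572DBA, #C6B1FA

#713BF2 is rgb(113, 59, 242).
23% shade:
  R: 113 − 25.99 = 87.01 → 87
  G: 59 + 0.23×(0−59) = 59 − 13.57 = 45.43 → 45
  B: 242 + 0.23×(0−242) = 242 − 55.66 = 186.34 → 186
  → #572DBA
60% tint:
  R: 113 + 0.6×(255−113) = 113 + 85.2 = 198.2 → 198
  G: 59 + 0.6×(255−59) = 59 + 117.6 = 176.6 → 177
  B: 242 + 0.6×(255−242) = 242 + 7.8 = 249.8 → 250
  → #C6B1FA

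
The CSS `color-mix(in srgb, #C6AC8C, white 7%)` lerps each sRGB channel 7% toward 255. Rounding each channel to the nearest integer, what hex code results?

#C6AC8C is rgb(198, 172, 140).
Per channel, c → c + 0.07(255 − c):
  R: 198 + 3.99 = 201.99 → 202
  G: 172 + 5.81 = 177.81 → 178
  B: 140 + 8.05 = 148.05 → 148
rgb(202, 178, 148) = #CAB294.

#CAB294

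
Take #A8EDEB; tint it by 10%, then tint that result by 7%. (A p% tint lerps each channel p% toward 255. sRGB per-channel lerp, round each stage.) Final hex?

#A8EDEB is rgb(168, 237, 235).
Lerp each channel 10% toward 255:
  R: 168 + 0.1×(255−168) = 168 + 8.7 = 176.7 → 177
  G: 237 + 1.8 = 238.8 → 239
  B: 235 + 2 = 237 → 237
After the tint: rgb(177, 239, 237) = #B1EFED.
Lerp each channel 7% toward 255:
  R: 177 + 0.07×(255−177) = 177 + 5.46 = 182.46 → 182
  G: 239 + 1.12 = 240.12 → 240
  B: 237 + 0.07×(255−237) = 237 + 1.26 = 238.26 → 238
rgb(182, 240, 238) = #B6F0EE.

#B6F0EE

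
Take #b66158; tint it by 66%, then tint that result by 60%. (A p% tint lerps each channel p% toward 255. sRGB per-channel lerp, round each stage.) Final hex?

#f5e9e8

#b66158 is rgb(182, 97, 88).
Per channel, c → c + 0.66(255 − c):
  R: 182 + 0.66×(255−182) = 182 + 48.18 = 230.18 → 230
  G: 97 + 0.66×(255−97) = 97 + 104.28 = 201.28 → 201
  B: 88 + 0.66×(255−88) = 88 + 110.22 = 198.22 → 198
After the tint: rgb(230, 201, 198) = #e6c9c6.
Per channel, c → c + 0.6(255 − c):
  R: 230 + 15 = 245 → 245
  G: 201 + 32.4 = 233.4 → 233
  B: 198 + 34.2 = 232.2 → 232
rgb(245, 233, 232) = #f5e9e8.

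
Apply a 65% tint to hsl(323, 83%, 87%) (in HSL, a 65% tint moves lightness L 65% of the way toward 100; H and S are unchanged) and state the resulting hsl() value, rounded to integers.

L moves 65% from 87 toward 100: 87 + 8.45 = 95.45 → 95.
H and S are unchanged.

hsl(323, 83%, 95%)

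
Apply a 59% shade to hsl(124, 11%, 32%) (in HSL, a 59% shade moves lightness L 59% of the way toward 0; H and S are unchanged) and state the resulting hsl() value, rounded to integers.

L moves 59% from 32 toward 0: 32 − 18.88 = 13.12 → 13.
H and S are unchanged.

hsl(124, 11%, 13%)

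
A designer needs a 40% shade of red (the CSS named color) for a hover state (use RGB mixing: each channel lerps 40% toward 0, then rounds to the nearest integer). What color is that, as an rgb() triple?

CSS red is rgb(255, 0, 0).
Per channel, c → c + 0.4(0 − c):
  R: 255 + 0.4×(0−255) = 255 − 102 = 153 → 153
  G: 0 + 0 = 0 → 0
  B: 0 + 0 = 0 → 0

rgb(153, 0, 0)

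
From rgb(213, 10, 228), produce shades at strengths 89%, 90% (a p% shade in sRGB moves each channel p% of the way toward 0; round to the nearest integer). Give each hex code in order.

#170119, #150117

89%: (213 − 189.57 = 23.43→23, 10 − 8.9 = 1.1→1, 228 − 202.92 = 25.08→25) → #170119
90%: (213 − 191.7 = 21.3→21, 10 − 9 = 1→1, 228 − 205.2 = 22.8→23) → #150117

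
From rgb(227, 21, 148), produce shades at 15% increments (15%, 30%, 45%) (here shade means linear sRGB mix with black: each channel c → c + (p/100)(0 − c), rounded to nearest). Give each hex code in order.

15%: (227 − 34.05 = 192.95→193, 21 − 3.15 = 17.85→18, 148 − 22.2 = 125.8→126) → #C1127E
30%: (227 − 68.1 = 158.9→159, 21 − 6.3 = 14.7→15, 148 − 44.4 = 103.6→104) → #9F0F68
45%: (227 − 102.15 = 124.85→125, 21 − 9.45 = 11.55→12, 148 − 66.6 = 81.4→81) → #7D0C51

#C1127E, #9F0F68, #7D0C51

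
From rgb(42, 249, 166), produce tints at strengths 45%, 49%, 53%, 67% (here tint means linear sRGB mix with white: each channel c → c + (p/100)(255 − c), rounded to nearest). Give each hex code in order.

45%: (42 + 95.85 = 137.85→138, 249 + 2.7 = 251.7→252, 166 + 40.05 = 206.05→206) → #8AFCCE
49%: (42 + 104.37 = 146.37→146, 249 + 2.94 = 251.94→252, 166 + 43.61 = 209.61→210) → #92FCD2
53%: (42 + 112.89 = 154.89→155, 249 + 3.18 = 252.18→252, 166 + 47.17 = 213.17→213) → #9BFCD5
67%: (42 + 142.71 = 184.71→185, 249 + 4.02 = 253.02→253, 166 + 59.63 = 225.63→226) → #B9FDE2

#8AFCCE, #92FCD2, #9BFCD5, #B9FDE2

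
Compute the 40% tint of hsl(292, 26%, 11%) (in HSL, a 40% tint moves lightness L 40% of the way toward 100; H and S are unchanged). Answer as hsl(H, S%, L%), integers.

L moves 40% from 11 toward 100: 11 + 35.6 = 46.6 → 47.
H and S are unchanged.

hsl(292, 26%, 47%)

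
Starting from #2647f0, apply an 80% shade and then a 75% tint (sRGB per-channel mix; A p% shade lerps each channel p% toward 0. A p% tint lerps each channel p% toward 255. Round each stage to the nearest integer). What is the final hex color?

#2647f0 is rgb(38, 71, 240).
An 80% shade moves each channel 80% toward 0:
  R: 38 + 0.8×(0−38) = 38 − 30.4 = 7.6 → 8
  G: 71 − 56.8 = 14.2 → 14
  B: 240 − 192 = 48 → 48
After the shade: rgb(8, 14, 48) = #080e30.
Lerp each channel 75% toward 255:
  R: 8 + 185.25 = 193.25 → 193
  G: 14 + 180.75 = 194.75 → 195
  B: 48 + 155.25 = 203.25 → 203
rgb(193, 195, 203) = #c1c3cb.

#c1c3cb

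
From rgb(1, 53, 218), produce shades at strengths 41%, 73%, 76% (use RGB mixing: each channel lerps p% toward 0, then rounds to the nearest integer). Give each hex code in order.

41%: (1→1, 53 − 21.73 = 31.27→31, 218 − 89.38 = 128.62→129) → #011f81
73%: (1 − 0.73 = 0.27→0, 53 − 38.69 = 14.31→14, 218 − 159.14 = 58.86→59) → #000e3b
76%: (1 − 0.76 = 0.24→0, 53 − 40.28 = 12.72→13, 218 − 165.68 = 52.32→52) → #000d34

#011f81, #000e3b, #000d34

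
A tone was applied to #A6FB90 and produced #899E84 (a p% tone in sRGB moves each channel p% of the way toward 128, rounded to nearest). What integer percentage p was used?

76%

#A6FB90 is rgb(166, 251, 144); #899E84 is rgb(137, 158, 132).
On the G channel (widest range): 158 ≈ 251 + (p/100)(128 − 251), so p ≈ 100×(158 − 251)/(128 − 251) = -9300/-123 = 75.61.
p = 76 reproduces all three channels after rounding.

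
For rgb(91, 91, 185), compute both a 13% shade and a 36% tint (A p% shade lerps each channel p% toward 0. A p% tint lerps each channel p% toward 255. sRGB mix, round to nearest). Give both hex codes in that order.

13% shade:
  R: 91 + 0.13×(0−91) = 91 − 11.83 = 79.17 → 79
  G: 91 − 11.83 = 79.17 → 79
  B: 185 − 24.05 = 160.95 → 161
  → #4f4fa1
36% tint:
  R: 91 + 0.36×(255−91) = 91 + 59.04 = 150.04 → 150
  G: 91 + 59.04 = 150.04 → 150
  B: 185 + 0.36×(255−185) = 185 + 25.2 = 210.2 → 210
  → #9696d2

#4f4fa1, #9696d2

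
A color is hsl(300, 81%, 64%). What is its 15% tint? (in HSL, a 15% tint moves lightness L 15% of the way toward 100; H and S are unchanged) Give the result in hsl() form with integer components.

L moves 15% from 64 toward 100: 64 + 5.4 = 69.4 → 69.
H and S are unchanged.

hsl(300, 81%, 69%)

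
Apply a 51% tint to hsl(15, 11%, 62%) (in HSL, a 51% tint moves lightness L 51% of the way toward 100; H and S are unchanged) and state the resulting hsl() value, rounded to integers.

hsl(15, 11%, 81%)

L moves 51% from 62 toward 100: 62 + 19.38 = 81.38 → 81.
H and S are unchanged.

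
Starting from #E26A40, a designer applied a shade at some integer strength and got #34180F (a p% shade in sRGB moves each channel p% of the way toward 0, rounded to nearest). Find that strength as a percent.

77%

#E26A40 is rgb(226, 106, 64); #34180F is rgb(52, 24, 15).
On the R channel (widest range): 52 ≈ 226 + (p/100)(0 − 226), so p ≈ 100×(52 − 226)/(0 − 226) = -17400/-226 = 76.99.
p = 77 reproduces all three channels after rounding.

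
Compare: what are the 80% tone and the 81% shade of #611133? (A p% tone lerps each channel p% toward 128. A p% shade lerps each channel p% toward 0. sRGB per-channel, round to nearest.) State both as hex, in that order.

#611133 is rgb(97, 17, 51).
80% tone:
  R: 97 + 0.8×(128−97) = 97 + 24.8 = 121.8 → 122
  G: 17 + 0.8×(128−17) = 17 + 88.8 = 105.8 → 106
  B: 51 + 0.8×(128−51) = 51 + 61.6 = 112.6 → 113
  → #7a6a71
81% shade:
  R: 97 − 78.57 = 18.43 → 18
  G: 17 + 0.81×(0−17) = 17 − 13.77 = 3.23 → 3
  B: 51 − 41.31 = 9.69 → 10
  → #12030a

#7a6a71, #12030a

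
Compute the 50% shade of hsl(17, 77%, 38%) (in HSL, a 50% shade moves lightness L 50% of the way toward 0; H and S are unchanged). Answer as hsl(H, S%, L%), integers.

L moves 50% from 38 toward 0: 38 − 19 = 19 → 19.
H and S are unchanged.

hsl(17, 77%, 19%)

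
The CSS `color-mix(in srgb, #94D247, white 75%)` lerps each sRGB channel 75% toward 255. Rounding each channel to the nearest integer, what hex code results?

#E4F4D1

#94D247 is rgb(148, 210, 71).
Lerp each channel 75% toward 255:
  R: 148 + 0.75×(255−148) = 148 + 80.25 = 228.25 → 228
  G: 210 + 0.75×(255−210) = 210 + 33.75 = 243.75 → 244
  B: 71 + 138 = 209 → 209
rgb(228, 244, 209) = #E4F4D1.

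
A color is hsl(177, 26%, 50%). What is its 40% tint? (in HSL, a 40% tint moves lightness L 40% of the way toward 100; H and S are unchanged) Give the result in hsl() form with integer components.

hsl(177, 26%, 70%)

L moves 40% from 50 toward 100: 50 + 20 = 70 → 70.
H and S are unchanged.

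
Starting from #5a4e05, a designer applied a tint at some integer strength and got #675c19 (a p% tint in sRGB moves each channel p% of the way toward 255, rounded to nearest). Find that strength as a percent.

8%

#5a4e05 is rgb(90, 78, 5); #675c19 is rgb(103, 92, 25).
On the B channel (widest range): 25 ≈ 5 + (p/100)(255 − 5), so p ≈ 100×(25 − 5)/(255 − 5) = 2000/250 = 8.00.
p = 8 reproduces all three channels after rounding.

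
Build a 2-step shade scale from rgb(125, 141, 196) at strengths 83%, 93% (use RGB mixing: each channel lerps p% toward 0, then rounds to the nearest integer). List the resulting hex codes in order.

83%: (125 − 103.75 = 21.25→21, 141 − 117.03 = 23.97→24, 196 − 162.68 = 33.32→33) → #151821
93%: (125 − 116.25 = 8.75→9, 141 − 131.13 = 9.87→10, 196 − 182.28 = 13.72→14) → #090a0e

#151821, #090a0e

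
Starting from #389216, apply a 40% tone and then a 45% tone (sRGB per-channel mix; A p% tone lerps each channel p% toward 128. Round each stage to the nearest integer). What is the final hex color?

#389216 is rgb(56, 146, 22).
A 40% tone moves each channel 40% toward 128:
  R: 56 + 28.8 = 84.8 → 85
  G: 146 + 0.4×(128−146) = 146 − 7.2 = 138.8 → 139
  B: 22 + 42.4 = 64.4 → 64
After the tone: rgb(85, 139, 64) = #558B40.
A 45% tone moves each channel 45% toward 128:
  R: 85 + 19.35 = 104.35 → 104
  G: 139 + 0.45×(128−139) = 139 − 4.95 = 134.05 → 134
  B: 64 + 0.45×(128−64) = 64 + 28.8 = 92.8 → 93
rgb(104, 134, 93) = #68865D.

#68865D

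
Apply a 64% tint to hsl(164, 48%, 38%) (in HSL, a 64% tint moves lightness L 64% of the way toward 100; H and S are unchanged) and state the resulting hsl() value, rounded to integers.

hsl(164, 48%, 78%)

L moves 64% from 38 toward 100: 38 + 39.68 = 77.68 → 78.
H and S are unchanged.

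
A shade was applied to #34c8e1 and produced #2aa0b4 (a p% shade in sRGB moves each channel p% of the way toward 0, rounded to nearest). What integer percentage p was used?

#34c8e1 is rgb(52, 200, 225); #2aa0b4 is rgb(42, 160, 180).
On the B channel (widest range): 180 ≈ 225 + (p/100)(0 − 225), so p ≈ 100×(180 − 225)/(0 − 225) = -4500/-225 = 20.00.
p = 20 reproduces all three channels after rounding.

20%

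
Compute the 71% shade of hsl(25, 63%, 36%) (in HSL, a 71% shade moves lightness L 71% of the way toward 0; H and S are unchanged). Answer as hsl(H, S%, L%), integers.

hsl(25, 63%, 10%)

L moves 71% from 36 toward 0: 36 − 25.56 = 10.44 → 10.
H and S are unchanged.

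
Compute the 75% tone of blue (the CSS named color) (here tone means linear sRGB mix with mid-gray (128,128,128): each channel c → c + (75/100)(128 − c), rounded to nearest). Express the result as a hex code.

CSS blue is rgb(0, 0, 255).
A 75% tone moves each channel 75% toward 128:
  R: 0 + 0.75×(128−0) = 0 + 96 = 96 → 96
  G: 0 + 96 = 96 → 96
  B: 255 + 0.75×(128−255) = 255 − 95.25 = 159.75 → 160
rgb(96, 96, 160) = #6060a0.

#6060a0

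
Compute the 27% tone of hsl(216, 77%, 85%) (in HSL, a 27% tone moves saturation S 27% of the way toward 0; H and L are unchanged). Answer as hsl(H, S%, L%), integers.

hsl(216, 56%, 85%)

S moves 27% from 77 toward 0: 77 − 20.79 = 56.21 → 56.
H and L are unchanged.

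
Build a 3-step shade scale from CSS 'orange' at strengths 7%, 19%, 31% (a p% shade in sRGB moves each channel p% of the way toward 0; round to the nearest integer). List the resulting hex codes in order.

#ED9900, #CF8600, #B07200

CSS orange is rgb(255, 165, 0).
7%: (255 − 17.85 = 237.15→237, 165 − 11.55 = 153.45→153, 0→0) → #ED9900
19%: (255 − 48.45 = 206.55→207, 165 − 31.35 = 133.65→134, 0→0) → #CF8600
31%: (255 − 79.05 = 175.95→176, 165 − 51.15 = 113.85→114, 0→0) → #B07200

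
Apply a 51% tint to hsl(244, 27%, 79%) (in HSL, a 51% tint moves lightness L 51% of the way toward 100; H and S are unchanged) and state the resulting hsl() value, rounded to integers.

hsl(244, 27%, 90%)

L moves 51% from 79 toward 100: 79 + 10.71 = 89.71 → 90.
H and S are unchanged.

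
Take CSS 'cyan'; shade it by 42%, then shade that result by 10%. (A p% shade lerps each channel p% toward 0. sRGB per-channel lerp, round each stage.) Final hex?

CSS cyan is rgb(0, 255, 255).
Per channel, c → c + 0.42(0 − c):
  R: 0 + 0 = 0 → 0
  G: 255 + 0.42×(0−255) = 255 − 107.1 = 147.9 → 148
  B: 255 + 0.42×(0−255) = 255 − 107.1 = 147.9 → 148
After the shade: rgb(0, 148, 148) = #009494.
A 10% shade moves each channel 10% toward 0:
  R: 0 + 0.1×(0−0) = 0 + 0 = 0 → 0
  G: 148 − 14.8 = 133.2 → 133
  B: 148 + 0.1×(0−148) = 148 − 14.8 = 133.2 → 133
rgb(0, 133, 133) = #008585.

#008585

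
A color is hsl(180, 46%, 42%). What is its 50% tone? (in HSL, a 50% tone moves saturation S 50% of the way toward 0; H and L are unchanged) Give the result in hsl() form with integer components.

hsl(180, 23%, 42%)

S moves 50% from 46 toward 0: 46 − 23 = 23 → 23.
H and L are unchanged.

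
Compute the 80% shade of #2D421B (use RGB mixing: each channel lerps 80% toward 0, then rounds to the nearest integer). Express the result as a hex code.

#2D421B is rgb(45, 66, 27).
Per channel, c → c + 0.8(0 − c):
  R: 45 − 36 = 9 → 9
  G: 66 + 0.8×(0−66) = 66 − 52.8 = 13.2 → 13
  B: 27 + 0.8×(0−27) = 27 − 21.6 = 5.4 → 5
rgb(9, 13, 5) = #090D05.

#090D05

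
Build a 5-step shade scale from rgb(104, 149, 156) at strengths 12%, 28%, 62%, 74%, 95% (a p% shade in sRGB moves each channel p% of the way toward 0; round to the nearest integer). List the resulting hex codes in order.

12%: (104 − 12.48 = 91.52→92, 149 − 17.88 = 131.12→131, 156 − 18.72 = 137.28→137) → #5C8389
28%: (104 − 29.12 = 74.88→75, 149 − 41.72 = 107.28→107, 156 − 43.68 = 112.32→112) → #4B6B70
62%: (104 − 64.48 = 39.52→40, 149 − 92.38 = 56.62→57, 156 − 96.72 = 59.28→59) → #28393B
74%: (104 − 76.96 = 27.04→27, 149 − 110.26 = 38.74→39, 156 − 115.44 = 40.56→41) → #1B2729
95%: (104 − 98.8 = 5.2→5, 149 − 141.55 = 7.45→7, 156 − 148.2 = 7.8→8) → #050708

#5C8389, #4B6B70, #28393B, #1B2729, #050708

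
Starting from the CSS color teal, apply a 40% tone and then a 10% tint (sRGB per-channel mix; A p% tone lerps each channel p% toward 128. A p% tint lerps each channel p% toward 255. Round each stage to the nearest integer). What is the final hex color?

CSS teal is rgb(0, 128, 128).
Per channel, c → c + 0.4(128 − c):
  R: 0 + 51.2 = 51.2 → 51
  G: 128 + 0.4×(128−128) = 128 + 0 = 128 → 128
  B: 128 + 0.4×(128−128) = 128 + 0 = 128 → 128
After the tone: rgb(51, 128, 128) = #338080.
Lerp each channel 10% toward 255:
  R: 51 + 20.4 = 71.4 → 71
  G: 128 + 0.1×(255−128) = 128 + 12.7 = 140.7 → 141
  B: 128 + 0.1×(255−128) = 128 + 12.7 = 140.7 → 141
rgb(71, 141, 141) = #478D8D.

#478D8D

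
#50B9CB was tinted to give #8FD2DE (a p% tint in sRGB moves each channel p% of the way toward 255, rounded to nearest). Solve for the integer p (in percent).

36%

#50B9CB is rgb(80, 185, 203); #8FD2DE is rgb(143, 210, 222).
On the R channel (widest range): 143 ≈ 80 + (p/100)(255 − 80), so p ≈ 100×(143 − 80)/(255 − 80) = 6300/175 = 36.00.
p = 36 reproduces all three channels after rounding.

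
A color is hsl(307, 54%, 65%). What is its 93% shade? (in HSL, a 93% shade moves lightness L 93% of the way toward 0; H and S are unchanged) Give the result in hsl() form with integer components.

L moves 93% from 65 toward 0: 65 − 60.45 = 4.55 → 5.
H and S are unchanged.

hsl(307, 54%, 5%)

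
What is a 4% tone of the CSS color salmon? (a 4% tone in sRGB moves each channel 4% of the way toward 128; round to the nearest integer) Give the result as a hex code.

CSS salmon is rgb(250, 128, 114).
A 4% tone moves each channel 4% toward 128:
  R: 250 + 0.04×(128−250) = 250 − 4.88 = 245.12 → 245
  G: 128 + 0 = 128 → 128
  B: 114 + 0.04×(128−114) = 114 + 0.56 = 114.56 → 115
rgb(245, 128, 115) = #F58073.

#F58073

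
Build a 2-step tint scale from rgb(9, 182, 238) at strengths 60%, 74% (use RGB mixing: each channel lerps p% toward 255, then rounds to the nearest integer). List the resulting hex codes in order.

60%: (9 + 147.6 = 156.6→157, 182 + 43.8 = 225.8→226, 238 + 10.2 = 248.2→248) → #9de2f8
74%: (9 + 182.04 = 191.04→191, 182 + 54.02 = 236.02→236, 238 + 12.58 = 250.58→251) → #bfecfb

#9de2f8, #bfecfb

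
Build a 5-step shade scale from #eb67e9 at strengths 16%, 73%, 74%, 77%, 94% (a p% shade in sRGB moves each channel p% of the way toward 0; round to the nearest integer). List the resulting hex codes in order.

#eb67e9 is rgb(235, 103, 233).
16%: (235 − 37.6 = 197.4→197, 103 − 16.48 = 86.52→87, 233 − 37.28 = 195.72→196) → #c557c4
73%: (235 − 171.55 = 63.45→63, 103 − 75.19 = 27.81→28, 233 − 170.09 = 62.91→63) → #3f1c3f
74%: (235 − 173.9 = 61.1→61, 103 − 76.22 = 26.78→27, 233 − 172.42 = 60.58→61) → #3d1b3d
77%: (235 − 180.95 = 54.05→54, 103 − 79.31 = 23.69→24, 233 − 179.41 = 53.59→54) → #361836
94%: (235 − 220.9 = 14.1→14, 103 − 96.82 = 6.18→6, 233 − 219.02 = 13.98→14) → #0e060e

#c557c4, #3f1c3f, #3d1b3d, #361836, #0e060e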